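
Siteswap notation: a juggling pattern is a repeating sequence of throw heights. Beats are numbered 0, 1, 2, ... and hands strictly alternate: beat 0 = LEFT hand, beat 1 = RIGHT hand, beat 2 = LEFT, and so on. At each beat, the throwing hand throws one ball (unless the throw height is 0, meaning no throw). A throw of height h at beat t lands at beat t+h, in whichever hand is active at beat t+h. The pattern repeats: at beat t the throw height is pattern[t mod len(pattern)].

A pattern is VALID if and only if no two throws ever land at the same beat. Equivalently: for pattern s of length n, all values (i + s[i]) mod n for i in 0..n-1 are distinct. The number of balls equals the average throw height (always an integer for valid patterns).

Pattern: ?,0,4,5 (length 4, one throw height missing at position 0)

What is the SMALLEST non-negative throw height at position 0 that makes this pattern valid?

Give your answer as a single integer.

i=0: s[i]=? (unknown)
i=1: (1 + 0) mod 4 = 1
i=2: (2 + 4) mod 4 = 2
i=3: (3 + 5) mod 4 = 0
Known residues: [0, 1, 2]; need a permutation of 0..3, so missing residue r = 3
Need (0 + s) mod 4 = 3; smallest s = (3 - 0) mod 4 = 3

Answer: 3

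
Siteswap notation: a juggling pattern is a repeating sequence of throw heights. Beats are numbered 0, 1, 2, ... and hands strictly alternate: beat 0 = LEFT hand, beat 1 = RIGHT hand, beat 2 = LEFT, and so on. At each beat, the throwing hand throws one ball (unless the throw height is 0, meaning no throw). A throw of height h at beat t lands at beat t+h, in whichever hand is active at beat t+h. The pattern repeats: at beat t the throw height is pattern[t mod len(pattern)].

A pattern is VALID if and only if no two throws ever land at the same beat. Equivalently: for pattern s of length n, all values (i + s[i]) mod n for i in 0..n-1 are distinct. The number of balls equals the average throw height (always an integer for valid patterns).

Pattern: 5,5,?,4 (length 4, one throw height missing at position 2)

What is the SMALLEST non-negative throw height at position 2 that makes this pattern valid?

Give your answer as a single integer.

Answer: 2

Derivation:
i=0: (0 + 5) mod 4 = 1
i=1: (1 + 5) mod 4 = 2
i=2: s[i]=? (unknown)
i=3: (3 + 4) mod 4 = 3
Known residues: [1, 2, 3]; need a permutation of 0..3, so missing residue r = 0
Need (2 + s) mod 4 = 0; smallest s = (0 - 2) mod 4 = 2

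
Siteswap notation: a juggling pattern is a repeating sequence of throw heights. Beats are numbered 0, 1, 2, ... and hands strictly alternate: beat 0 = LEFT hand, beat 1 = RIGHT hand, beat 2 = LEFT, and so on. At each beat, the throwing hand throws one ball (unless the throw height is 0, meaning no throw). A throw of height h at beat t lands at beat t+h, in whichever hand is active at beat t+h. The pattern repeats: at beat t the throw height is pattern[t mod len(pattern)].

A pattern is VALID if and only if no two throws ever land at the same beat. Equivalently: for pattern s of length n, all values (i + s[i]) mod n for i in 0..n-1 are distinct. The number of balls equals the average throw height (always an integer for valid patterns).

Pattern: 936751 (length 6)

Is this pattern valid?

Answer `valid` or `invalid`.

i=0: (i + s[i]) mod n = (0 + 9) mod 6 = 3
i=1: (i + s[i]) mod n = (1 + 3) mod 6 = 4
i=2: (i + s[i]) mod n = (2 + 6) mod 6 = 2
i=3: (i + s[i]) mod n = (3 + 7) mod 6 = 4
i=4: (i + s[i]) mod n = (4 + 5) mod 6 = 3
i=5: (i + s[i]) mod n = (5 + 1) mod 6 = 0
Residues: [3, 4, 2, 4, 3, 0], distinct: False

Answer: invalid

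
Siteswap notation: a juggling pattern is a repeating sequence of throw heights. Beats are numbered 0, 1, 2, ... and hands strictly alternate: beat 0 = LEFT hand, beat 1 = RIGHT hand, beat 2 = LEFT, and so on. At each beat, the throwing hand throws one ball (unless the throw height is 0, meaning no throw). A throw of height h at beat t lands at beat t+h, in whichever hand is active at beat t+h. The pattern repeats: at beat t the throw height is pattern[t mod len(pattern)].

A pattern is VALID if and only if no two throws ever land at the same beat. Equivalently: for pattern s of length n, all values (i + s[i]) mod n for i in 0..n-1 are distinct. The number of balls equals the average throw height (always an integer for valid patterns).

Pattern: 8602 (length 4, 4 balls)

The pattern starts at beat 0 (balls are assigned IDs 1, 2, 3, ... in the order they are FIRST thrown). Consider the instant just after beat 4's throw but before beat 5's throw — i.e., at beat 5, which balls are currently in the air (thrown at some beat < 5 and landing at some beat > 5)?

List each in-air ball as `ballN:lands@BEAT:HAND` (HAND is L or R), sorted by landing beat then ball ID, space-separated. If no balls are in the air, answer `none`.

Beat 0 (L): throw ball1 h=8 -> lands@8:L; in-air after throw: [b1@8:L]
Beat 1 (R): throw ball2 h=6 -> lands@7:R; in-air after throw: [b2@7:R b1@8:L]
Beat 3 (R): throw ball3 h=2 -> lands@5:R; in-air after throw: [b3@5:R b2@7:R b1@8:L]
Beat 4 (L): throw ball4 h=8 -> lands@12:L; in-air after throw: [b3@5:R b2@7:R b1@8:L b4@12:L]
Beat 5 (R): throw ball3 h=6 -> lands@11:R; in-air after throw: [b2@7:R b1@8:L b3@11:R b4@12:L]

Answer: ball2:lands@7:R ball1:lands@8:L ball4:lands@12:L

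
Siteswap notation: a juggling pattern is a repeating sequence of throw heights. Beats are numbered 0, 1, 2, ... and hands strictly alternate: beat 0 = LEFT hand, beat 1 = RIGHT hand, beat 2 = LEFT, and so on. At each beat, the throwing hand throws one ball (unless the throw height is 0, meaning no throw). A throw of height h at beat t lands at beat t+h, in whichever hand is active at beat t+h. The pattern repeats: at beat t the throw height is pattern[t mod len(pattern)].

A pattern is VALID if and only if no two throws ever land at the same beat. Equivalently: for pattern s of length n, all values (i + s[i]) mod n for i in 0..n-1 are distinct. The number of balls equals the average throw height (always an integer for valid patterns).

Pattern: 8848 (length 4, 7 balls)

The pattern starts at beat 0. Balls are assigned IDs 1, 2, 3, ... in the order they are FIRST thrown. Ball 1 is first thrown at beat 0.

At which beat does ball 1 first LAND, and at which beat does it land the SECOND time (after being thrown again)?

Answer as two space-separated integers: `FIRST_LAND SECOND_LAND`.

Answer: 8 16

Derivation:
Beat 0 (L): throw ball1 h=8 -> lands@8:L; in-air after throw: [b1@8:L]
Beat 1 (R): throw ball2 h=8 -> lands@9:R; in-air after throw: [b1@8:L b2@9:R]
Beat 2 (L): throw ball3 h=4 -> lands@6:L; in-air after throw: [b3@6:L b1@8:L b2@9:R]
Beat 3 (R): throw ball4 h=8 -> lands@11:R; in-air after throw: [b3@6:L b1@8:L b2@9:R b4@11:R]
Beat 4 (L): throw ball5 h=8 -> lands@12:L; in-air after throw: [b3@6:L b1@8:L b2@9:R b4@11:R b5@12:L]
Beat 5 (R): throw ball6 h=8 -> lands@13:R; in-air after throw: [b3@6:L b1@8:L b2@9:R b4@11:R b5@12:L b6@13:R]
Beat 6 (L): throw ball3 h=4 -> lands@10:L; in-air after throw: [b1@8:L b2@9:R b3@10:L b4@11:R b5@12:L b6@13:R]
Beat 7 (R): throw ball7 h=8 -> lands@15:R; in-air after throw: [b1@8:L b2@9:R b3@10:L b4@11:R b5@12:L b6@13:R b7@15:R]
Beat 8 (L): throw ball1 h=8 -> lands@16:L; in-air after throw: [b2@9:R b3@10:L b4@11:R b5@12:L b6@13:R b7@15:R b1@16:L]
Beat 9 (R): throw ball2 h=8 -> lands@17:R; in-air after throw: [b3@10:L b4@11:R b5@12:L b6@13:R b7@15:R b1@16:L b2@17:R]
Beat 10 (L): throw ball3 h=4 -> lands@14:L; in-air after throw: [b4@11:R b5@12:L b6@13:R b3@14:L b7@15:R b1@16:L b2@17:R]
Beat 11 (R): throw ball4 h=8 -> lands@19:R; in-air after throw: [b5@12:L b6@13:R b3@14:L b7@15:R b1@16:L b2@17:R b4@19:R]
Beat 12 (L): throw ball5 h=8 -> lands@20:L; in-air after throw: [b6@13:R b3@14:L b7@15:R b1@16:L b2@17:R b4@19:R b5@20:L]
Beat 13 (R): throw ball6 h=8 -> lands@21:R; in-air after throw: [b3@14:L b7@15:R b1@16:L b2@17:R b4@19:R b5@20:L b6@21:R]
Beat 14 (L): throw ball3 h=4 -> lands@18:L; in-air after throw: [b7@15:R b1@16:L b2@17:R b3@18:L b4@19:R b5@20:L b6@21:R]
Ball 1: thrown@0 h=8 -> first land @8; rethrown@8 h=8 -> second land @16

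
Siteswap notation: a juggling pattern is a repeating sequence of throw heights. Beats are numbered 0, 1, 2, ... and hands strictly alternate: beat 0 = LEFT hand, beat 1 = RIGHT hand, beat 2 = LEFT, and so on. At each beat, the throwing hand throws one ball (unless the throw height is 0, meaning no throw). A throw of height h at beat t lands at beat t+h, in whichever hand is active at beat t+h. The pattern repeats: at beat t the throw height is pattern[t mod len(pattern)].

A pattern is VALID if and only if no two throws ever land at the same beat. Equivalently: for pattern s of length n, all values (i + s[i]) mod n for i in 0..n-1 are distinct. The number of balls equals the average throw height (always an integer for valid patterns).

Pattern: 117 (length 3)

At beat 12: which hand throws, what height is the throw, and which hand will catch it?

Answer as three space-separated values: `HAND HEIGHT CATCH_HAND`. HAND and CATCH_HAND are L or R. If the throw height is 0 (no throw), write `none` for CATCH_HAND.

Beat 12: 12 mod 2 = 0, so hand = L
Throw height = pattern[12 mod 3] = pattern[0] = 1
Lands at beat 12+1=13, 13 mod 2 = 1, so catch hand = R

Answer: L 1 R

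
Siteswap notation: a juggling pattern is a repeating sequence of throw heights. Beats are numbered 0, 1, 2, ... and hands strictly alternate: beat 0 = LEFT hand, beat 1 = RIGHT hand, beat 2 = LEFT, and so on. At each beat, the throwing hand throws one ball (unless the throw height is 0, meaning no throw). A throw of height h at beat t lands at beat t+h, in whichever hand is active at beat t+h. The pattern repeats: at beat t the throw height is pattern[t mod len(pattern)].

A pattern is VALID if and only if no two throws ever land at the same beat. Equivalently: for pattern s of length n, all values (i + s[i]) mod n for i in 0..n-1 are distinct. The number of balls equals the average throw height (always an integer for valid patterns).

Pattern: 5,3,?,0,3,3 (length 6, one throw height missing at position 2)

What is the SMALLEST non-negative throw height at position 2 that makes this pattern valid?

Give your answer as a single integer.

i=0: (0 + 5) mod 6 = 5
i=1: (1 + 3) mod 6 = 4
i=2: s[i]=? (unknown)
i=3: (3 + 0) mod 6 = 3
i=4: (4 + 3) mod 6 = 1
i=5: (5 + 3) mod 6 = 2
Known residues: [1, 2, 3, 4, 5]; need a permutation of 0..5, so missing residue r = 0
Need (2 + s) mod 6 = 0; smallest s = (0 - 2) mod 6 = 4

Answer: 4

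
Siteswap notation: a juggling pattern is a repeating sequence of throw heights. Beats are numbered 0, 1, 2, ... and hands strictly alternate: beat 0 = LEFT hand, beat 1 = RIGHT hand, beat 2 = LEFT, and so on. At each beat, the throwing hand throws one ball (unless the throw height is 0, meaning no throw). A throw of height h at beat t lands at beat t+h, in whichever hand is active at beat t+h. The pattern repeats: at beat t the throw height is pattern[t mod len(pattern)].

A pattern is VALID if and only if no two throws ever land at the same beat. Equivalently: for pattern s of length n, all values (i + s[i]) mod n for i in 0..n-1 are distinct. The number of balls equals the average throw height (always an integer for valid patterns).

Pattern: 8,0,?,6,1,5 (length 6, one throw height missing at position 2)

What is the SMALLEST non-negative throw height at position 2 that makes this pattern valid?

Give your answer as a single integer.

i=0: (0 + 8) mod 6 = 2
i=1: (1 + 0) mod 6 = 1
i=2: s[i]=? (unknown)
i=3: (3 + 6) mod 6 = 3
i=4: (4 + 1) mod 6 = 5
i=5: (5 + 5) mod 6 = 4
Known residues: [1, 2, 3, 4, 5]; need a permutation of 0..5, so missing residue r = 0
Need (2 + s) mod 6 = 0; smallest s = (0 - 2) mod 6 = 4

Answer: 4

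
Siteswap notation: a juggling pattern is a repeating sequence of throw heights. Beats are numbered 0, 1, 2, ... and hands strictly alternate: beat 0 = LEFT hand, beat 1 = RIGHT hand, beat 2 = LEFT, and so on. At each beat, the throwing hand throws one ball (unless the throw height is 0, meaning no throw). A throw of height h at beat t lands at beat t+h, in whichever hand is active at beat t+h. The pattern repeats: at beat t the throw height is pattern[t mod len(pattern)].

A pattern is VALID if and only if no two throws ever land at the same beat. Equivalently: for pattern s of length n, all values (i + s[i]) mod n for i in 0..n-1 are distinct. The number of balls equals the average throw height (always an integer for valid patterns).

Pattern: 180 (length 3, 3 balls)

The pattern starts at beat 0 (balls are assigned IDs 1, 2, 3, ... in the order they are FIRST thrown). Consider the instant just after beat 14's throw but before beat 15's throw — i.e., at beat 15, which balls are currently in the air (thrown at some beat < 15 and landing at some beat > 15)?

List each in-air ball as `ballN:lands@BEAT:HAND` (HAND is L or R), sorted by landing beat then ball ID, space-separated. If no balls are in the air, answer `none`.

Beat 0 (L): throw ball1 h=1 -> lands@1:R; in-air after throw: [b1@1:R]
Beat 1 (R): throw ball1 h=8 -> lands@9:R; in-air after throw: [b1@9:R]
Beat 3 (R): throw ball2 h=1 -> lands@4:L; in-air after throw: [b2@4:L b1@9:R]
Beat 4 (L): throw ball2 h=8 -> lands@12:L; in-air after throw: [b1@9:R b2@12:L]
Beat 6 (L): throw ball3 h=1 -> lands@7:R; in-air after throw: [b3@7:R b1@9:R b2@12:L]
Beat 7 (R): throw ball3 h=8 -> lands@15:R; in-air after throw: [b1@9:R b2@12:L b3@15:R]
Beat 9 (R): throw ball1 h=1 -> lands@10:L; in-air after throw: [b1@10:L b2@12:L b3@15:R]
Beat 10 (L): throw ball1 h=8 -> lands@18:L; in-air after throw: [b2@12:L b3@15:R b1@18:L]
Beat 12 (L): throw ball2 h=1 -> lands@13:R; in-air after throw: [b2@13:R b3@15:R b1@18:L]
Beat 13 (R): throw ball2 h=8 -> lands@21:R; in-air after throw: [b3@15:R b1@18:L b2@21:R]
Beat 15 (R): throw ball3 h=1 -> lands@16:L; in-air after throw: [b3@16:L b1@18:L b2@21:R]

Answer: ball1:lands@18:L ball2:lands@21:R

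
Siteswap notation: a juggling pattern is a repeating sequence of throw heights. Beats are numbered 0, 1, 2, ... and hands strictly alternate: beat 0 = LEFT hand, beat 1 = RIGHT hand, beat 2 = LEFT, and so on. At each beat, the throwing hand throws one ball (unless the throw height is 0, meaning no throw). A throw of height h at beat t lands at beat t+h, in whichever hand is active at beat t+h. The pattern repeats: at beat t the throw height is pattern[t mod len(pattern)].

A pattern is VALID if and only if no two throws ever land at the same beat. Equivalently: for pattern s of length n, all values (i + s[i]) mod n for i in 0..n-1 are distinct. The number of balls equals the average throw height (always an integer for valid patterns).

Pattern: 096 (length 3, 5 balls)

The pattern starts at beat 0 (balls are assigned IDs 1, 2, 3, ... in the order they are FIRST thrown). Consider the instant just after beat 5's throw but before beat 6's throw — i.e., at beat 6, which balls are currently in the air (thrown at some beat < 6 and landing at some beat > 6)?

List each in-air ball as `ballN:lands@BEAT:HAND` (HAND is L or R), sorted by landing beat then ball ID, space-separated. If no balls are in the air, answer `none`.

Beat 1 (R): throw ball1 h=9 -> lands@10:L; in-air after throw: [b1@10:L]
Beat 2 (L): throw ball2 h=6 -> lands@8:L; in-air after throw: [b2@8:L b1@10:L]
Beat 4 (L): throw ball3 h=9 -> lands@13:R; in-air after throw: [b2@8:L b1@10:L b3@13:R]
Beat 5 (R): throw ball4 h=6 -> lands@11:R; in-air after throw: [b2@8:L b1@10:L b4@11:R b3@13:R]

Answer: ball2:lands@8:L ball1:lands@10:L ball4:lands@11:R ball3:lands@13:R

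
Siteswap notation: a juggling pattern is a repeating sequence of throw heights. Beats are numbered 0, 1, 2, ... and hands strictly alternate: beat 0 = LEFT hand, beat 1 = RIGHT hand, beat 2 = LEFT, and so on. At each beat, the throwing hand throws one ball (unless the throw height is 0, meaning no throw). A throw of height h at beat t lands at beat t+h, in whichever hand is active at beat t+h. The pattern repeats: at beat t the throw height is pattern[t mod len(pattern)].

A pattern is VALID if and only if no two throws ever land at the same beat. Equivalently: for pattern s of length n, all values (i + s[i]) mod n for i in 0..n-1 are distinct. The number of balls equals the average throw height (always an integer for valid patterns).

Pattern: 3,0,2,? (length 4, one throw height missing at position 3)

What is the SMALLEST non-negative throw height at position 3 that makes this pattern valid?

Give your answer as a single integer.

i=0: (0 + 3) mod 4 = 3
i=1: (1 + 0) mod 4 = 1
i=2: (2 + 2) mod 4 = 0
i=3: s[i]=? (unknown)
Known residues: [0, 1, 3]; need a permutation of 0..3, so missing residue r = 2
Need (3 + s) mod 4 = 2; smallest s = (2 - 3) mod 4 = 3

Answer: 3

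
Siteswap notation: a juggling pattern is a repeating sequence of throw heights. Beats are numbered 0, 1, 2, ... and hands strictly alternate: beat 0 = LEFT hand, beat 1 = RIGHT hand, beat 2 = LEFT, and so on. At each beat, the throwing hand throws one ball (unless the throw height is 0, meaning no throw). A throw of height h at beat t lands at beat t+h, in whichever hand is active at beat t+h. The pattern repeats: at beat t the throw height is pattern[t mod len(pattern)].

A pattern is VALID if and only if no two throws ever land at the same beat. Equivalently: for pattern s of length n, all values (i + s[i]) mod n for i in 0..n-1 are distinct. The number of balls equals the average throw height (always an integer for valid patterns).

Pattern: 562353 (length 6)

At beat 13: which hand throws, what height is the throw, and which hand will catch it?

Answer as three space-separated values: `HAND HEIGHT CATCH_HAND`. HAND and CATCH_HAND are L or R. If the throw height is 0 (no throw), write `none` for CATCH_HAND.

Answer: R 6 R

Derivation:
Beat 13: 13 mod 2 = 1, so hand = R
Throw height = pattern[13 mod 6] = pattern[1] = 6
Lands at beat 13+6=19, 19 mod 2 = 1, so catch hand = R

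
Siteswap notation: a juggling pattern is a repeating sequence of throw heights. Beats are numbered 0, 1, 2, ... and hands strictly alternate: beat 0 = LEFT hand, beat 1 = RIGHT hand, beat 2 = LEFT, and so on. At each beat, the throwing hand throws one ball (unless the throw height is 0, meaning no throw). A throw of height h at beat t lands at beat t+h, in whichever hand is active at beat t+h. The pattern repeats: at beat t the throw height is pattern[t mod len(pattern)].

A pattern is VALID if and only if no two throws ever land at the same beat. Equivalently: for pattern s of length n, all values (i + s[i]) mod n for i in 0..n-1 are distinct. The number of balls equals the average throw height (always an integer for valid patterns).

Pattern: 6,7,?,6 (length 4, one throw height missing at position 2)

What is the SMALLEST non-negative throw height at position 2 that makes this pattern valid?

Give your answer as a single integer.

Answer: 1

Derivation:
i=0: (0 + 6) mod 4 = 2
i=1: (1 + 7) mod 4 = 0
i=2: s[i]=? (unknown)
i=3: (3 + 6) mod 4 = 1
Known residues: [0, 1, 2]; need a permutation of 0..3, so missing residue r = 3
Need (2 + s) mod 4 = 3; smallest s = (3 - 2) mod 4 = 1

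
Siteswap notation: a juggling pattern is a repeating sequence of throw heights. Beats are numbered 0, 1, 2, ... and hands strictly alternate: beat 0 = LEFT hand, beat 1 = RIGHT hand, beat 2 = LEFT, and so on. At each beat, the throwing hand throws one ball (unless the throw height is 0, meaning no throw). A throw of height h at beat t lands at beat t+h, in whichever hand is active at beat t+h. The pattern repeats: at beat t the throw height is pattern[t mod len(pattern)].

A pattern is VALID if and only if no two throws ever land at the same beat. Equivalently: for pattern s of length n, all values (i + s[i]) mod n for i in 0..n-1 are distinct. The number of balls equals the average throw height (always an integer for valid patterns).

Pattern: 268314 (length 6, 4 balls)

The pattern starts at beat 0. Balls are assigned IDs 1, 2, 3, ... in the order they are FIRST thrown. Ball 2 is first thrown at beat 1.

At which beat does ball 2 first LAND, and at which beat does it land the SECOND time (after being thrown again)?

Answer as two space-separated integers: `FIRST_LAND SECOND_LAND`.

Answer: 7 13

Derivation:
Beat 0 (L): throw ball1 h=2 -> lands@2:L; in-air after throw: [b1@2:L]
Beat 1 (R): throw ball2 h=6 -> lands@7:R; in-air after throw: [b1@2:L b2@7:R]
Beat 2 (L): throw ball1 h=8 -> lands@10:L; in-air after throw: [b2@7:R b1@10:L]
Beat 3 (R): throw ball3 h=3 -> lands@6:L; in-air after throw: [b3@6:L b2@7:R b1@10:L]
Beat 4 (L): throw ball4 h=1 -> lands@5:R; in-air after throw: [b4@5:R b3@6:L b2@7:R b1@10:L]
Beat 5 (R): throw ball4 h=4 -> lands@9:R; in-air after throw: [b3@6:L b2@7:R b4@9:R b1@10:L]
Beat 6 (L): throw ball3 h=2 -> lands@8:L; in-air after throw: [b2@7:R b3@8:L b4@9:R b1@10:L]
Beat 7 (R): throw ball2 h=6 -> lands@13:R; in-air after throw: [b3@8:L b4@9:R b1@10:L b2@13:R]
Beat 8 (L): throw ball3 h=8 -> lands@16:L; in-air after throw: [b4@9:R b1@10:L b2@13:R b3@16:L]
Beat 9 (R): throw ball4 h=3 -> lands@12:L; in-air after throw: [b1@10:L b4@12:L b2@13:R b3@16:L]
Beat 10 (L): throw ball1 h=1 -> lands@11:R; in-air after throw: [b1@11:R b4@12:L b2@13:R b3@16:L]
Beat 11 (R): throw ball1 h=4 -> lands@15:R; in-air after throw: [b4@12:L b2@13:R b1@15:R b3@16:L]
Beat 12 (L): throw ball4 h=2 -> lands@14:L; in-air after throw: [b2@13:R b4@14:L b1@15:R b3@16:L]
Beat 13 (R): throw ball2 h=6 -> lands@19:R; in-air after throw: [b4@14:L b1@15:R b3@16:L b2@19:R]
Ball 2: thrown@1 h=6 -> first land @7; rethrown@7 h=6 -> second land @13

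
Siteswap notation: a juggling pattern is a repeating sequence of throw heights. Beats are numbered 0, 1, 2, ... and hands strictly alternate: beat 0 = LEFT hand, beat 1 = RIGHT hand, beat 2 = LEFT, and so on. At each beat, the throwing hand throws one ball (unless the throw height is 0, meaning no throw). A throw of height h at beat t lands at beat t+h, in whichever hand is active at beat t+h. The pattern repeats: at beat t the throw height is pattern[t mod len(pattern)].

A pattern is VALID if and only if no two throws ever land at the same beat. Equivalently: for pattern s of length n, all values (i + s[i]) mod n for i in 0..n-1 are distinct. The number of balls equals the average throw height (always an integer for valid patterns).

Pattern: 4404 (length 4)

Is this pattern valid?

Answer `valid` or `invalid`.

i=0: (i + s[i]) mod n = (0 + 4) mod 4 = 0
i=1: (i + s[i]) mod n = (1 + 4) mod 4 = 1
i=2: (i + s[i]) mod n = (2 + 0) mod 4 = 2
i=3: (i + s[i]) mod n = (3 + 4) mod 4 = 3
Residues: [0, 1, 2, 3], distinct: True

Answer: valid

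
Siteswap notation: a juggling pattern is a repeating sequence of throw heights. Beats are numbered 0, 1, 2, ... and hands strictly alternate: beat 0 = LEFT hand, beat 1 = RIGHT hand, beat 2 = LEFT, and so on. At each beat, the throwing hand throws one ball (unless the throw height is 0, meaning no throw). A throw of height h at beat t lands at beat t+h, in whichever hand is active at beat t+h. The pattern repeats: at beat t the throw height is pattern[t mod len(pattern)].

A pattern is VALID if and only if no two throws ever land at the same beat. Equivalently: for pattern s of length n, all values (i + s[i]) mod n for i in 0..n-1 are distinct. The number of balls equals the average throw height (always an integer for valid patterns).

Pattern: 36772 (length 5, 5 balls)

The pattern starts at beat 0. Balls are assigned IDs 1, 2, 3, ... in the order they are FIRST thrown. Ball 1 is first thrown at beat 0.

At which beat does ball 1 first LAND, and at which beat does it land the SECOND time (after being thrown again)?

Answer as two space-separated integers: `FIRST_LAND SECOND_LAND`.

Beat 0 (L): throw ball1 h=3 -> lands@3:R; in-air after throw: [b1@3:R]
Beat 1 (R): throw ball2 h=6 -> lands@7:R; in-air after throw: [b1@3:R b2@7:R]
Beat 2 (L): throw ball3 h=7 -> lands@9:R; in-air after throw: [b1@3:R b2@7:R b3@9:R]
Beat 3 (R): throw ball1 h=7 -> lands@10:L; in-air after throw: [b2@7:R b3@9:R b1@10:L]
Beat 4 (L): throw ball4 h=2 -> lands@6:L; in-air after throw: [b4@6:L b2@7:R b3@9:R b1@10:L]
Beat 5 (R): throw ball5 h=3 -> lands@8:L; in-air after throw: [b4@6:L b2@7:R b5@8:L b3@9:R b1@10:L]
Beat 6 (L): throw ball4 h=6 -> lands@12:L; in-air after throw: [b2@7:R b5@8:L b3@9:R b1@10:L b4@12:L]
Beat 7 (R): throw ball2 h=7 -> lands@14:L; in-air after throw: [b5@8:L b3@9:R b1@10:L b4@12:L b2@14:L]
Beat 8 (L): throw ball5 h=7 -> lands@15:R; in-air after throw: [b3@9:R b1@10:L b4@12:L b2@14:L b5@15:R]
Beat 9 (R): throw ball3 h=2 -> lands@11:R; in-air after throw: [b1@10:L b3@11:R b4@12:L b2@14:L b5@15:R]
Beat 10 (L): throw ball1 h=3 -> lands@13:R; in-air after throw: [b3@11:R b4@12:L b1@13:R b2@14:L b5@15:R]
Ball 1: thrown@0 h=3 -> first land @3; rethrown@3 h=7 -> second land @10

Answer: 3 10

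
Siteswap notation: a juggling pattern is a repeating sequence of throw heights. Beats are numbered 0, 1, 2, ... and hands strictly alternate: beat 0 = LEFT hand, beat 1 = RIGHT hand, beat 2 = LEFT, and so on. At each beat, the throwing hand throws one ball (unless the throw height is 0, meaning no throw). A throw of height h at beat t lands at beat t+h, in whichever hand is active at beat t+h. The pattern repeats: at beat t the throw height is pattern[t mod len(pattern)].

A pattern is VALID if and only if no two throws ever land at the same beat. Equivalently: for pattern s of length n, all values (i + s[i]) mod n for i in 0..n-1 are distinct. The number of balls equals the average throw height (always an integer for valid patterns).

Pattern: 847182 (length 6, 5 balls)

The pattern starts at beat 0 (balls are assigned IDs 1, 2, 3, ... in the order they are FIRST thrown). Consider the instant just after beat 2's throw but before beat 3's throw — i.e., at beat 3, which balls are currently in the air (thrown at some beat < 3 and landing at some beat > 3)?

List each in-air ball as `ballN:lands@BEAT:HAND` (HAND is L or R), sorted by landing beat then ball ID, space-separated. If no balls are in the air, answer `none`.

Beat 0 (L): throw ball1 h=8 -> lands@8:L; in-air after throw: [b1@8:L]
Beat 1 (R): throw ball2 h=4 -> lands@5:R; in-air after throw: [b2@5:R b1@8:L]
Beat 2 (L): throw ball3 h=7 -> lands@9:R; in-air after throw: [b2@5:R b1@8:L b3@9:R]
Beat 3 (R): throw ball4 h=1 -> lands@4:L; in-air after throw: [b4@4:L b2@5:R b1@8:L b3@9:R]

Answer: ball2:lands@5:R ball1:lands@8:L ball3:lands@9:R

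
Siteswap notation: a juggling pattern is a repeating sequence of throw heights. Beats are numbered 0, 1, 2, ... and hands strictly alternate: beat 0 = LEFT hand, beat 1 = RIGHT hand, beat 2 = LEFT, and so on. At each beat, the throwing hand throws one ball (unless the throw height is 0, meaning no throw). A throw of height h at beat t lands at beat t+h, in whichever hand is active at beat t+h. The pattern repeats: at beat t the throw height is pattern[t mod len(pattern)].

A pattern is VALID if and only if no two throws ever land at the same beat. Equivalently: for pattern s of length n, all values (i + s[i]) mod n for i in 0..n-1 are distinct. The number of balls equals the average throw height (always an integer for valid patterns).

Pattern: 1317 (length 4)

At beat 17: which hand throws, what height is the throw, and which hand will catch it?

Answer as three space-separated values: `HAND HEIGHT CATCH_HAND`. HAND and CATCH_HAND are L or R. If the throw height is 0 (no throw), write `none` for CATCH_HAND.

Answer: R 3 L

Derivation:
Beat 17: 17 mod 2 = 1, so hand = R
Throw height = pattern[17 mod 4] = pattern[1] = 3
Lands at beat 17+3=20, 20 mod 2 = 0, so catch hand = L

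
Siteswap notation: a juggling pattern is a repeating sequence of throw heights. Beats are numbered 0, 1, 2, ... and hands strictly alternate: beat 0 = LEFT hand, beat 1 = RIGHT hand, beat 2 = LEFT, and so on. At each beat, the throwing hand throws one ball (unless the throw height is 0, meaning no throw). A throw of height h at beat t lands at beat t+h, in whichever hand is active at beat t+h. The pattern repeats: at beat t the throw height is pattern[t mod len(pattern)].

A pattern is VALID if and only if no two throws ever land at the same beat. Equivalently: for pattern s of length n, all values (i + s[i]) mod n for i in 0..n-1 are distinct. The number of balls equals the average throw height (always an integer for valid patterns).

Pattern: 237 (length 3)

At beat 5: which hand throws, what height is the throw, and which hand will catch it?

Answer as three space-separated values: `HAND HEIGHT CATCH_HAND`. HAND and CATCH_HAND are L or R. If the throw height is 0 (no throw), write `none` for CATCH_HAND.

Answer: R 7 L

Derivation:
Beat 5: 5 mod 2 = 1, so hand = R
Throw height = pattern[5 mod 3] = pattern[2] = 7
Lands at beat 5+7=12, 12 mod 2 = 0, so catch hand = L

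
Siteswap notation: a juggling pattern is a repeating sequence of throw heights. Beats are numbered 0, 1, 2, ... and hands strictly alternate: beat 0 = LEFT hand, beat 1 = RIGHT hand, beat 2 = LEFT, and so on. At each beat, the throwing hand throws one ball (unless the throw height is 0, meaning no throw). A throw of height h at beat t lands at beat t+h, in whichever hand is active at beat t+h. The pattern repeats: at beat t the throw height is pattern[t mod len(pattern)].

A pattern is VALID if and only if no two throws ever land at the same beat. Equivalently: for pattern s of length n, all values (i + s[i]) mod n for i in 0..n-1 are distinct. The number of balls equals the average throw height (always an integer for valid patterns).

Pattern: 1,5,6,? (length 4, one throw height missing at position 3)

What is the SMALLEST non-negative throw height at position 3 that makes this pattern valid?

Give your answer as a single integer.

i=0: (0 + 1) mod 4 = 1
i=1: (1 + 5) mod 4 = 2
i=2: (2 + 6) mod 4 = 0
i=3: s[i]=? (unknown)
Known residues: [0, 1, 2]; need a permutation of 0..3, so missing residue r = 3
Need (3 + s) mod 4 = 3; smallest s = (3 - 3) mod 4 = 0

Answer: 0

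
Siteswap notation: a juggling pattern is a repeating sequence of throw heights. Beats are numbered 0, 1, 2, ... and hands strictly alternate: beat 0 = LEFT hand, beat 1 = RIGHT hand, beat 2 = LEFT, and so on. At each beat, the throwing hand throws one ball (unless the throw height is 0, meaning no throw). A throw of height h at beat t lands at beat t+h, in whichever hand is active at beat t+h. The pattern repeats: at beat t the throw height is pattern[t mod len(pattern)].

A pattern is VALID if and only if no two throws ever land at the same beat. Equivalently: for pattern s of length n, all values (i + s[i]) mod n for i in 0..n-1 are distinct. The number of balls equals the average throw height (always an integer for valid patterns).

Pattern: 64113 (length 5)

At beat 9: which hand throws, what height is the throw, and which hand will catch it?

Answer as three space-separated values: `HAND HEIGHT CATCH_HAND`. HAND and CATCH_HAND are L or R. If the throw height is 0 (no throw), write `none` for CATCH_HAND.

Beat 9: 9 mod 2 = 1, so hand = R
Throw height = pattern[9 mod 5] = pattern[4] = 3
Lands at beat 9+3=12, 12 mod 2 = 0, so catch hand = L

Answer: R 3 L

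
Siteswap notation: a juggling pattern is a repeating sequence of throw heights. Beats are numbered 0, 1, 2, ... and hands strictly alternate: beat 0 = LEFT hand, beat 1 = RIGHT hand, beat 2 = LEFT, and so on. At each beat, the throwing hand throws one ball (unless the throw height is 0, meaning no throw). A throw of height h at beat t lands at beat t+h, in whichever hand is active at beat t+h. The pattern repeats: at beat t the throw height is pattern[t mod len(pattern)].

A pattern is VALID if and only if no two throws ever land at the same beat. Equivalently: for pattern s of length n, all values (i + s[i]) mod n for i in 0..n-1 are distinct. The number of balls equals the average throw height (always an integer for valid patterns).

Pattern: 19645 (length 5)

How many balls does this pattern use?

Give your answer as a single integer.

Answer: 5

Derivation:
Pattern = [1, 9, 6, 4, 5], length n = 5
  position 0: throw height = 1, running sum = 1
  position 1: throw height = 9, running sum = 10
  position 2: throw height = 6, running sum = 16
  position 3: throw height = 4, running sum = 20
  position 4: throw height = 5, running sum = 25
Total sum = 25; balls = sum / n = 25 / 5 = 5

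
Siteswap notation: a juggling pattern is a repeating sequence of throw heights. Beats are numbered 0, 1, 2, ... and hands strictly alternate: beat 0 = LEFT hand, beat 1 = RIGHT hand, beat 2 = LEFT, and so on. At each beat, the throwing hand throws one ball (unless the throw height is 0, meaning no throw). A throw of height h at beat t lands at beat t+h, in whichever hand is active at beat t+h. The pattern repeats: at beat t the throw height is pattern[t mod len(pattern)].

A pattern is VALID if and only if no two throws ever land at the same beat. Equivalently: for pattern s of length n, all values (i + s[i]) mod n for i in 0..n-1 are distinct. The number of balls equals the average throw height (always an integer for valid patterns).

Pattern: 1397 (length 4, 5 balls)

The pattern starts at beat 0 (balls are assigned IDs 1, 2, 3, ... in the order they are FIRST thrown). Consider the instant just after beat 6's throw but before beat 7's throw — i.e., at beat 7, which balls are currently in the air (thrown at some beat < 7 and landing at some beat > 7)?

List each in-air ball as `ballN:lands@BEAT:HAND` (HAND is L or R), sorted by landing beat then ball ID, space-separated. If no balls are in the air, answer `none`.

Answer: ball1:lands@8:L ball3:lands@10:L ball2:lands@11:R ball4:lands@15:R

Derivation:
Beat 0 (L): throw ball1 h=1 -> lands@1:R; in-air after throw: [b1@1:R]
Beat 1 (R): throw ball1 h=3 -> lands@4:L; in-air after throw: [b1@4:L]
Beat 2 (L): throw ball2 h=9 -> lands@11:R; in-air after throw: [b1@4:L b2@11:R]
Beat 3 (R): throw ball3 h=7 -> lands@10:L; in-air after throw: [b1@4:L b3@10:L b2@11:R]
Beat 4 (L): throw ball1 h=1 -> lands@5:R; in-air after throw: [b1@5:R b3@10:L b2@11:R]
Beat 5 (R): throw ball1 h=3 -> lands@8:L; in-air after throw: [b1@8:L b3@10:L b2@11:R]
Beat 6 (L): throw ball4 h=9 -> lands@15:R; in-air after throw: [b1@8:L b3@10:L b2@11:R b4@15:R]
Beat 7 (R): throw ball5 h=7 -> lands@14:L; in-air after throw: [b1@8:L b3@10:L b2@11:R b5@14:L b4@15:R]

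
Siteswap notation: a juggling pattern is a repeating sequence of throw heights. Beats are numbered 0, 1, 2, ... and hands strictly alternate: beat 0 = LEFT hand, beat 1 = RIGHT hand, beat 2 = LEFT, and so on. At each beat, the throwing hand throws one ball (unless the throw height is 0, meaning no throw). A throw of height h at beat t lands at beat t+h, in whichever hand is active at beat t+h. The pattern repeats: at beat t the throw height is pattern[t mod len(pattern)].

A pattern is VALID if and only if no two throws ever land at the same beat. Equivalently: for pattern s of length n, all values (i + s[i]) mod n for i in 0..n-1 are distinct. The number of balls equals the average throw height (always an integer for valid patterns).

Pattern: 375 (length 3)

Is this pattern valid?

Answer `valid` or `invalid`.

i=0: (i + s[i]) mod n = (0 + 3) mod 3 = 0
i=1: (i + s[i]) mod n = (1 + 7) mod 3 = 2
i=2: (i + s[i]) mod n = (2 + 5) mod 3 = 1
Residues: [0, 2, 1], distinct: True

Answer: valid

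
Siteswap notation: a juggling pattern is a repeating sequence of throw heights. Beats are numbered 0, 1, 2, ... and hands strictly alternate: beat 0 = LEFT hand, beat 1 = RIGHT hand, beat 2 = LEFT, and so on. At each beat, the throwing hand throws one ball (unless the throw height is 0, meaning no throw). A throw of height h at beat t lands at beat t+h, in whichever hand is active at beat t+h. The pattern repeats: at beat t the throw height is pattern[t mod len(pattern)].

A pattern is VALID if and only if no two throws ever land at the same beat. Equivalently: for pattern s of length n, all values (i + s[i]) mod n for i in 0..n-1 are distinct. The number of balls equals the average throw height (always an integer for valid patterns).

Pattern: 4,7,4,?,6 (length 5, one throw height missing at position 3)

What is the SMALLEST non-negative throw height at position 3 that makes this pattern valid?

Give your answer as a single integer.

i=0: (0 + 4) mod 5 = 4
i=1: (1 + 7) mod 5 = 3
i=2: (2 + 4) mod 5 = 1
i=3: s[i]=? (unknown)
i=4: (4 + 6) mod 5 = 0
Known residues: [0, 1, 3, 4]; need a permutation of 0..4, so missing residue r = 2
Need (3 + s) mod 5 = 2; smallest s = (2 - 3) mod 5 = 4

Answer: 4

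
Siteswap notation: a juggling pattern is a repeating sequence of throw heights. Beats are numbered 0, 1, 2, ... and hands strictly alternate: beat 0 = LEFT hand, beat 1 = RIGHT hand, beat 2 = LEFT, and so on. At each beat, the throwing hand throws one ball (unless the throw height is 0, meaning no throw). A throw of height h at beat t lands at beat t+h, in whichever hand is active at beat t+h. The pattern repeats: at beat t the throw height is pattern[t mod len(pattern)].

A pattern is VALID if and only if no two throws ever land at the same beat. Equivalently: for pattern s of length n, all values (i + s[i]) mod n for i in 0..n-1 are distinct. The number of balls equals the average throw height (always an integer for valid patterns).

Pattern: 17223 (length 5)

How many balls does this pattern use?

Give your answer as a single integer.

Pattern = [1, 7, 2, 2, 3], length n = 5
  position 0: throw height = 1, running sum = 1
  position 1: throw height = 7, running sum = 8
  position 2: throw height = 2, running sum = 10
  position 3: throw height = 2, running sum = 12
  position 4: throw height = 3, running sum = 15
Total sum = 15; balls = sum / n = 15 / 5 = 3

Answer: 3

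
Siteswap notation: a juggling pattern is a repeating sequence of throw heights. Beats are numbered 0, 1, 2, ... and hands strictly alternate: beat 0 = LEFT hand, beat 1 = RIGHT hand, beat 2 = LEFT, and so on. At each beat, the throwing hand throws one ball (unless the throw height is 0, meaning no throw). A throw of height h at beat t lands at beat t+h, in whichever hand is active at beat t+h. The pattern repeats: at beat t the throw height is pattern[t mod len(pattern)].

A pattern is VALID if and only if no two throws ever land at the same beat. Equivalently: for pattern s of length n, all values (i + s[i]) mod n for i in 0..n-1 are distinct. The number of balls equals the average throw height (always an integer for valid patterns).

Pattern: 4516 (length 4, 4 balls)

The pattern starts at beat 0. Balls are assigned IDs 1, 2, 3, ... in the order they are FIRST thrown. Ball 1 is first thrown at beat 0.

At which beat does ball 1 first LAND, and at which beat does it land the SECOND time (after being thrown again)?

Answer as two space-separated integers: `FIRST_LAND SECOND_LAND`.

Answer: 4 8

Derivation:
Beat 0 (L): throw ball1 h=4 -> lands@4:L; in-air after throw: [b1@4:L]
Beat 1 (R): throw ball2 h=5 -> lands@6:L; in-air after throw: [b1@4:L b2@6:L]
Beat 2 (L): throw ball3 h=1 -> lands@3:R; in-air after throw: [b3@3:R b1@4:L b2@6:L]
Beat 3 (R): throw ball3 h=6 -> lands@9:R; in-air after throw: [b1@4:L b2@6:L b3@9:R]
Beat 4 (L): throw ball1 h=4 -> lands@8:L; in-air after throw: [b2@6:L b1@8:L b3@9:R]
Beat 5 (R): throw ball4 h=5 -> lands@10:L; in-air after throw: [b2@6:L b1@8:L b3@9:R b4@10:L]
Beat 6 (L): throw ball2 h=1 -> lands@7:R; in-air after throw: [b2@7:R b1@8:L b3@9:R b4@10:L]
Beat 7 (R): throw ball2 h=6 -> lands@13:R; in-air after throw: [b1@8:L b3@9:R b4@10:L b2@13:R]
Beat 8 (L): throw ball1 h=4 -> lands@12:L; in-air after throw: [b3@9:R b4@10:L b1@12:L b2@13:R]
Ball 1: thrown@0 h=4 -> first land @4; rethrown@4 h=4 -> second land @8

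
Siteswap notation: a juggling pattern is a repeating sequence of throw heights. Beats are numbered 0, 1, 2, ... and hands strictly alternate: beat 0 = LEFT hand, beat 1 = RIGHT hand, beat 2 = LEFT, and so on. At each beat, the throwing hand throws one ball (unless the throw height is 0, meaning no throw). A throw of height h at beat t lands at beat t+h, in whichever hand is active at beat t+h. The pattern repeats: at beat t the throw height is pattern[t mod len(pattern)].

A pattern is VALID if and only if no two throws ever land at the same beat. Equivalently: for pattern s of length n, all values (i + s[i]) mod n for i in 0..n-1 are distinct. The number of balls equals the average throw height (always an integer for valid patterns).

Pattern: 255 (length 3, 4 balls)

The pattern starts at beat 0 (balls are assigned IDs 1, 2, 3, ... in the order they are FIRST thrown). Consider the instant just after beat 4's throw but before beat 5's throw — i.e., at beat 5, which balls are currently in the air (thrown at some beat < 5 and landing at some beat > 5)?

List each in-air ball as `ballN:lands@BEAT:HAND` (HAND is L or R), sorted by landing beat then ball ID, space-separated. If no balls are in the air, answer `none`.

Answer: ball2:lands@6:L ball1:lands@7:R ball4:lands@9:R

Derivation:
Beat 0 (L): throw ball1 h=2 -> lands@2:L; in-air after throw: [b1@2:L]
Beat 1 (R): throw ball2 h=5 -> lands@6:L; in-air after throw: [b1@2:L b2@6:L]
Beat 2 (L): throw ball1 h=5 -> lands@7:R; in-air after throw: [b2@6:L b1@7:R]
Beat 3 (R): throw ball3 h=2 -> lands@5:R; in-air after throw: [b3@5:R b2@6:L b1@7:R]
Beat 4 (L): throw ball4 h=5 -> lands@9:R; in-air after throw: [b3@5:R b2@6:L b1@7:R b4@9:R]
Beat 5 (R): throw ball3 h=5 -> lands@10:L; in-air after throw: [b2@6:L b1@7:R b4@9:R b3@10:L]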